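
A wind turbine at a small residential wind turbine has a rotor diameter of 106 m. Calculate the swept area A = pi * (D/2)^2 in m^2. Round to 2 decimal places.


Compute the rotor radius:
  r = D / 2 = 106 / 2 = 53.0 m
Calculate swept area:
  A = pi * r^2 = pi * 53.0^2
  A = 8824.73 m^2

8824.73


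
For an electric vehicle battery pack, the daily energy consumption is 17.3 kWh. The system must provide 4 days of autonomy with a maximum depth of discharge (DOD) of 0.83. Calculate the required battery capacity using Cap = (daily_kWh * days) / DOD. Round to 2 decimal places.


Total energy needed = daily * days = 17.3 * 4 = 69.2 kWh
Account for depth of discharge:
  Cap = total_energy / DOD = 69.2 / 0.83
  Cap = 83.37 kWh

83.37


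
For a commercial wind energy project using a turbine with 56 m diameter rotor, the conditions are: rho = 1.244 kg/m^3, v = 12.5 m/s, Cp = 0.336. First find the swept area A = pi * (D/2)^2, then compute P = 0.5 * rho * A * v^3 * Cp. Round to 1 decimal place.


Step 1 -- Compute swept area:
  A = pi * (D/2)^2 = pi * (56/2)^2 = 2463.01 m^2
Step 2 -- Apply wind power equation:
  P = 0.5 * rho * A * v^3 * Cp
  v^3 = 12.5^3 = 1953.125
  P = 0.5 * 1.244 * 2463.01 * 1953.125 * 0.336
  P = 1005369.3 W

1005369.3


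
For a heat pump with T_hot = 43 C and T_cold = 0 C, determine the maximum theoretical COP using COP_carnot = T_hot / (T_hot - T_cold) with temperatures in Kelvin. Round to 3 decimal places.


Convert to Kelvin:
  T_hot = 43 + 273.15 = 316.15 K
  T_cold = 0 + 273.15 = 273.15 K
Apply Carnot COP formula:
  COP = T_hot_K / (T_hot_K - T_cold_K) = 316.15 / 43.0
  COP = 7.352

7.352


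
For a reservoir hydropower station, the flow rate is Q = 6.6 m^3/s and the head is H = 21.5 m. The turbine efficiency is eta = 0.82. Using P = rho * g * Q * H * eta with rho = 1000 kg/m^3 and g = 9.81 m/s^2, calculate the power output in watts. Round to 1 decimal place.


Apply the hydropower formula P = rho * g * Q * H * eta
rho * g = 1000 * 9.81 = 9810.0
P = 9810.0 * 6.6 * 21.5 * 0.82
P = 1141472.0 W

1141472.0


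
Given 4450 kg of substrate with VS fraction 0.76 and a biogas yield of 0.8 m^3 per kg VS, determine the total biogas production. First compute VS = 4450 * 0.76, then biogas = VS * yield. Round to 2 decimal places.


Compute volatile solids:
  VS = mass * VS_fraction = 4450 * 0.76 = 3382.0 kg
Calculate biogas volume:
  Biogas = VS * specific_yield = 3382.0 * 0.8
  Biogas = 2705.60 m^3

2705.60


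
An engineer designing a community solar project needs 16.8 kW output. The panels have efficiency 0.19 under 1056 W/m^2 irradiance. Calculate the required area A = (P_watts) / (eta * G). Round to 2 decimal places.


Convert target power to watts: P = 16.8 * 1000 = 16800.0 W
Compute denominator: eta * G = 0.19 * 1056 = 200.64
Required area A = P / (eta * G) = 16800.0 / 200.64
A = 83.73 m^2

83.73


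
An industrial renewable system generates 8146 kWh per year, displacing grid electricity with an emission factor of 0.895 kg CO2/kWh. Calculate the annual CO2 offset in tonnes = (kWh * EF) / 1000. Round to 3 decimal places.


CO2 offset in kg = generation * emission_factor
CO2 offset = 8146 * 0.895 = 7290.67 kg
Convert to tonnes:
  CO2 offset = 7290.67 / 1000 = 7.291 tonnes

7.291


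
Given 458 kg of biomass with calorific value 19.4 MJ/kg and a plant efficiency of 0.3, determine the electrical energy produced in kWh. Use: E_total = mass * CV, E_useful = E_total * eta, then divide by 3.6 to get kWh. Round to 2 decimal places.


Total energy = mass * CV = 458 * 19.4 = 8885.2 MJ
Useful energy = total * eta = 8885.2 * 0.3 = 2665.56 MJ
Convert to kWh: 2665.56 / 3.6
Useful energy = 740.43 kWh

740.43


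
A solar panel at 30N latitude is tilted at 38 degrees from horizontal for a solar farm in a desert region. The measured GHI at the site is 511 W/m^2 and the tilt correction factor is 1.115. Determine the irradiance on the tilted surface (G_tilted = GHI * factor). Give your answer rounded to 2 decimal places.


Identify the given values:
  GHI = 511 W/m^2, tilt correction factor = 1.115
Apply the formula G_tilted = GHI * factor:
  G_tilted = 511 * 1.115
  G_tilted = 569.77 W/m^2

569.77


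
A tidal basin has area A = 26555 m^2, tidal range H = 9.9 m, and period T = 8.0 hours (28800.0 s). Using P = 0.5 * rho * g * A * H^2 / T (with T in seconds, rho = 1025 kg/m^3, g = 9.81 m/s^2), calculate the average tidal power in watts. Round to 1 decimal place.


Convert period to seconds: T = 8.0 * 3600 = 28800.0 s
H^2 = 9.9^2 = 98.01
P = 0.5 * rho * g * A * H^2 / T
P = 0.5 * 1025 * 9.81 * 26555 * 98.01 / 28800.0
P = 454346.4 W

454346.4


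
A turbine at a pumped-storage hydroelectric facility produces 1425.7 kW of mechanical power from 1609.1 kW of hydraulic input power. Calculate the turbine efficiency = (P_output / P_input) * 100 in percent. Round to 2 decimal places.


Turbine efficiency = (output power / input power) * 100
eta = (1425.7 / 1609.1) * 100
eta = 88.60%

88.60


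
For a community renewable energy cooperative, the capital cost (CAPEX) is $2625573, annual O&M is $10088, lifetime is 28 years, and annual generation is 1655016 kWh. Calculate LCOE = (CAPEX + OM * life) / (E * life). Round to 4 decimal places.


Total cost = CAPEX + OM * lifetime = 2625573 + 10088 * 28 = 2625573 + 282464 = 2908037
Total generation = annual * lifetime = 1655016 * 28 = 46340448 kWh
LCOE = 2908037 / 46340448
LCOE = 0.0628 $/kWh

0.0628


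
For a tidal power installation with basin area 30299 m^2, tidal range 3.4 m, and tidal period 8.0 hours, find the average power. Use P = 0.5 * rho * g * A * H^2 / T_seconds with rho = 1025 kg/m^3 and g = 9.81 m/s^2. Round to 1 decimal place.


Convert period to seconds: T = 8.0 * 3600 = 28800.0 s
H^2 = 3.4^2 = 11.56
P = 0.5 * rho * g * A * H^2 / T
P = 0.5 * 1025 * 9.81 * 30299 * 11.56 / 28800.0
P = 61144.4 W

61144.4


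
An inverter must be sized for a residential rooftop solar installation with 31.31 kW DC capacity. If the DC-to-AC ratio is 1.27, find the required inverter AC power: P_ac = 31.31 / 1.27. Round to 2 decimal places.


The inverter AC capacity is determined by the DC/AC ratio.
Given: P_dc = 31.31 kW, DC/AC ratio = 1.27
P_ac = P_dc / ratio = 31.31 / 1.27
P_ac = 24.65 kW

24.65


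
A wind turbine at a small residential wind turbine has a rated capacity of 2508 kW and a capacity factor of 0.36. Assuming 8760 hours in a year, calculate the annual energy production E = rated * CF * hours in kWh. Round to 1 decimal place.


Annual energy = rated_kW * capacity_factor * hours_per_year
Given: P_rated = 2508 kW, CF = 0.36, hours = 8760
E = 2508 * 0.36 * 8760
E = 7909228.8 kWh

7909228.8


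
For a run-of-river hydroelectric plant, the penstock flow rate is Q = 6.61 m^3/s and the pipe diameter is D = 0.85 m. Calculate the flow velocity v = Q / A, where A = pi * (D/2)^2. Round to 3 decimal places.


Compute pipe cross-sectional area:
  A = pi * (D/2)^2 = pi * (0.85/2)^2 = 0.5675 m^2
Calculate velocity:
  v = Q / A = 6.61 / 0.5675
  v = 11.649 m/s

11.649


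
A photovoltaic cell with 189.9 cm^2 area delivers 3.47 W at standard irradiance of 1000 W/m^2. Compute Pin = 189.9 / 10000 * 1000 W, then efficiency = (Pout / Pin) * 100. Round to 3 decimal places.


First compute the input power:
  Pin = area_cm2 / 10000 * G = 189.9 / 10000 * 1000 = 18.99 W
Then compute efficiency:
  Efficiency = (Pout / Pin) * 100 = (3.47 / 18.99) * 100
  Efficiency = 18.273%

18.273


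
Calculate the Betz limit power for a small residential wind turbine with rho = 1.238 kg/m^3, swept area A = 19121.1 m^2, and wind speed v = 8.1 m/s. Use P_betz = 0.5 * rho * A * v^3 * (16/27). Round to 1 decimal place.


The Betz coefficient Cp_max = 16/27 = 0.5926
v^3 = 8.1^3 = 531.441
P_betz = 0.5 * rho * A * v^3 * Cp_max
P_betz = 0.5 * 1.238 * 19121.1 * 531.441 * 0.5926
P_betz = 3727475.5 W

3727475.5


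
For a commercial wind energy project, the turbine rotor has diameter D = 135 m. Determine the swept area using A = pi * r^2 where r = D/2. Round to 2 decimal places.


Compute the rotor radius:
  r = D / 2 = 135 / 2 = 67.5 m
Calculate swept area:
  A = pi * r^2 = pi * 67.5^2
  A = 14313.88 m^2

14313.88


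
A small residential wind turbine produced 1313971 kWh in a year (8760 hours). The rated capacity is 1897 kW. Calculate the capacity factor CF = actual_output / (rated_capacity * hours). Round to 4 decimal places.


Capacity factor = actual output / maximum possible output
Maximum possible = rated * hours = 1897 * 8760 = 16617720 kWh
CF = 1313971 / 16617720
CF = 0.0791

0.0791


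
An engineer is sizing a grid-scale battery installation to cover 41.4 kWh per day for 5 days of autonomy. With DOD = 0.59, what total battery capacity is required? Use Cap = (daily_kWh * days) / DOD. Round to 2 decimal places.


Total energy needed = daily * days = 41.4 * 5 = 207.0 kWh
Account for depth of discharge:
  Cap = total_energy / DOD = 207.0 / 0.59
  Cap = 350.85 kWh

350.85


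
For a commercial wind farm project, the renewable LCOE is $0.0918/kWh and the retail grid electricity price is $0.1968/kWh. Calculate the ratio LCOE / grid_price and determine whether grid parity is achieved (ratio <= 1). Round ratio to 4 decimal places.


Compare LCOE to grid price:
  LCOE = $0.0918/kWh, Grid price = $0.1968/kWh
  Ratio = LCOE / grid_price = 0.0918 / 0.1968 = 0.4665
  Grid parity achieved (ratio <= 1)? yes

0.4665


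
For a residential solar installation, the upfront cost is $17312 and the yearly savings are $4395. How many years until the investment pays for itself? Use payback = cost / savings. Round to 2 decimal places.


Simple payback period = initial cost / annual savings
Payback = 17312 / 4395
Payback = 3.94 years

3.94


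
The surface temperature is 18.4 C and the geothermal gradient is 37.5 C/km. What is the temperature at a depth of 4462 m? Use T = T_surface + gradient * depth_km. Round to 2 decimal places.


Convert depth to km: 4462 / 1000 = 4.462 km
Temperature increase = gradient * depth_km = 37.5 * 4.462 = 167.33 C
Temperature at depth = T_surface + delta_T = 18.4 + 167.33
T = 185.73 C

185.73


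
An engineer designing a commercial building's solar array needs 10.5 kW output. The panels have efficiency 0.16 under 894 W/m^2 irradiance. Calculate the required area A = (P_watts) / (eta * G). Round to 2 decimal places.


Convert target power to watts: P = 10.5 * 1000 = 10500.0 W
Compute denominator: eta * G = 0.16 * 894 = 143.04
Required area A = P / (eta * G) = 10500.0 / 143.04
A = 73.41 m^2

73.41


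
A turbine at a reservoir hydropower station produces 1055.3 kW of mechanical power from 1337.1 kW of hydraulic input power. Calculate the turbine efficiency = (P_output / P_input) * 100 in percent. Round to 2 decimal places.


Turbine efficiency = (output power / input power) * 100
eta = (1055.3 / 1337.1) * 100
eta = 78.92%

78.92


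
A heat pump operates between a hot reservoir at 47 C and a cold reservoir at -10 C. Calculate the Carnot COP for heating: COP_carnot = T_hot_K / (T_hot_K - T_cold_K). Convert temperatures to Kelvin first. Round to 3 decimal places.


Convert to Kelvin:
  T_hot = 47 + 273.15 = 320.15 K
  T_cold = -10 + 273.15 = 263.15 K
Apply Carnot COP formula:
  COP = T_hot_K / (T_hot_K - T_cold_K) = 320.15 / 57.0
  COP = 5.617

5.617


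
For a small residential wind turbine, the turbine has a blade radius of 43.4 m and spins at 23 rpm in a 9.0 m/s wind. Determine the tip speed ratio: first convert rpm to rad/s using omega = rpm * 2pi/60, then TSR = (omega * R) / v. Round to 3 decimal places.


Convert rotational speed to rad/s:
  omega = 23 * 2 * pi / 60 = 2.4086 rad/s
Compute tip speed:
  v_tip = omega * R = 2.4086 * 43.4 = 104.531 m/s
Tip speed ratio:
  TSR = v_tip / v_wind = 104.531 / 9.0 = 11.615

11.615


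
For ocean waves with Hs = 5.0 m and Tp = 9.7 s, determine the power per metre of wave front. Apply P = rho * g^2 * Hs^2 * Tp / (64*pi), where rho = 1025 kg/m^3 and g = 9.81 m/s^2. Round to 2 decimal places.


Apply wave power formula:
  g^2 = 9.81^2 = 96.2361
  Hs^2 = 5.0^2 = 25.0
  Numerator = rho * g^2 * Hs^2 * Tp = 1025 * 96.2361 * 25.0 * 9.7 = 23920685.61
  Denominator = 64 * pi = 201.0619
  P = 23920685.61 / 201.0619 = 118971.73 W/m

118971.73


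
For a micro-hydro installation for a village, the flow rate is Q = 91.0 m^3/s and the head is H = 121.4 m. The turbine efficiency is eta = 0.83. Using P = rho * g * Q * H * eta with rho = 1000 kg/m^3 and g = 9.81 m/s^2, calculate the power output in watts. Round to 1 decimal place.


Apply the hydropower formula P = rho * g * Q * H * eta
rho * g = 1000 * 9.81 = 9810.0
P = 9810.0 * 91.0 * 121.4 * 0.83
P = 89951245.0 W

89951245.0


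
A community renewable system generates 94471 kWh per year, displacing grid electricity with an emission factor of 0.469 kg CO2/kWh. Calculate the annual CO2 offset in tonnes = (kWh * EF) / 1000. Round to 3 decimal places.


CO2 offset in kg = generation * emission_factor
CO2 offset = 94471 * 0.469 = 44306.9 kg
Convert to tonnes:
  CO2 offset = 44306.9 / 1000 = 44.307 tonnes

44.307


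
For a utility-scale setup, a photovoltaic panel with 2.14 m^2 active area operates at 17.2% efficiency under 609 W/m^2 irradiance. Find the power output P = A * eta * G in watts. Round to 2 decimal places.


Use the solar power formula P = A * eta * G.
Given: A = 2.14 m^2, eta = 0.172, G = 609 W/m^2
P = 2.14 * 0.172 * 609
P = 224.16 W

224.16


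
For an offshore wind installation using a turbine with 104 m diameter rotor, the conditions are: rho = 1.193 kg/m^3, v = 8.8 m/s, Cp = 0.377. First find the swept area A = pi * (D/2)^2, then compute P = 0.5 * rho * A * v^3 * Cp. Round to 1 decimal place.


Step 1 -- Compute swept area:
  A = pi * (D/2)^2 = pi * (104/2)^2 = 8494.87 m^2
Step 2 -- Apply wind power equation:
  P = 0.5 * rho * A * v^3 * Cp
  v^3 = 8.8^3 = 681.472
  P = 0.5 * 1.193 * 8494.87 * 681.472 * 0.377
  P = 1301836.3 W

1301836.3


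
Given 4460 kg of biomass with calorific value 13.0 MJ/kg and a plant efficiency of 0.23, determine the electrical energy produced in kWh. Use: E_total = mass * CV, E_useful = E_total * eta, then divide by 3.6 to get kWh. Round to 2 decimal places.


Total energy = mass * CV = 4460 * 13.0 = 57980.0 MJ
Useful energy = total * eta = 57980.0 * 0.23 = 13335.4 MJ
Convert to kWh: 13335.4 / 3.6
Useful energy = 3704.28 kWh

3704.28


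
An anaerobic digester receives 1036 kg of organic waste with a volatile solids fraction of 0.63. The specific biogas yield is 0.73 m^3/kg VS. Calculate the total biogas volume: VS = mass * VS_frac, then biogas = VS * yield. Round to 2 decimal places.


Compute volatile solids:
  VS = mass * VS_fraction = 1036 * 0.63 = 652.68 kg
Calculate biogas volume:
  Biogas = VS * specific_yield = 652.68 * 0.73
  Biogas = 476.46 m^3

476.46


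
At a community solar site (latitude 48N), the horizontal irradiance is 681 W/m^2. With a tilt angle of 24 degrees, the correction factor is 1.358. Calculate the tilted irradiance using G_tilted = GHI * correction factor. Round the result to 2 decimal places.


Identify the given values:
  GHI = 681 W/m^2, tilt correction factor = 1.358
Apply the formula G_tilted = GHI * factor:
  G_tilted = 681 * 1.358
  G_tilted = 924.80 W/m^2

924.80


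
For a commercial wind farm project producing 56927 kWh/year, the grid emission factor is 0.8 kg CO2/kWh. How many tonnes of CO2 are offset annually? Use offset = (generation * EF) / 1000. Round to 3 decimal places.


CO2 offset in kg = generation * emission_factor
CO2 offset = 56927 * 0.8 = 45541.6 kg
Convert to tonnes:
  CO2 offset = 45541.6 / 1000 = 45.542 tonnes

45.542


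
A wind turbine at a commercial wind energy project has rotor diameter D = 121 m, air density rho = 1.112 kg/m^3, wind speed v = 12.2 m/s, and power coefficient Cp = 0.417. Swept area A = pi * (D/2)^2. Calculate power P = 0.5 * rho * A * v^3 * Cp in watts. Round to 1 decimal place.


Step 1 -- Compute swept area:
  A = pi * (D/2)^2 = pi * (121/2)^2 = 11499.01 m^2
Step 2 -- Apply wind power equation:
  P = 0.5 * rho * A * v^3 * Cp
  v^3 = 12.2^3 = 1815.848
  P = 0.5 * 1.112 * 11499.01 * 1815.848 * 0.417
  P = 4841177.0 W

4841177.0


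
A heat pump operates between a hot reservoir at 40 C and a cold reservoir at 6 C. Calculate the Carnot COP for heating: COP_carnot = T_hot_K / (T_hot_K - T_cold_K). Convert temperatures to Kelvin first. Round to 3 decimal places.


Convert to Kelvin:
  T_hot = 40 + 273.15 = 313.15 K
  T_cold = 6 + 273.15 = 279.15 K
Apply Carnot COP formula:
  COP = T_hot_K / (T_hot_K - T_cold_K) = 313.15 / 34.0
  COP = 9.210

9.210


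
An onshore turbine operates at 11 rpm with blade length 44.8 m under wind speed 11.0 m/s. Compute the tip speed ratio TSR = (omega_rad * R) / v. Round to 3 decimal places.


Convert rotational speed to rad/s:
  omega = 11 * 2 * pi / 60 = 1.1519 rad/s
Compute tip speed:
  v_tip = omega * R = 1.1519 * 44.8 = 51.606 m/s
Tip speed ratio:
  TSR = v_tip / v_wind = 51.606 / 11.0 = 4.691

4.691


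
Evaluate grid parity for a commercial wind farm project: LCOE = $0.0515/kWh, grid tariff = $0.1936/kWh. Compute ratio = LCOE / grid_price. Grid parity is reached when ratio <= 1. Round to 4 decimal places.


Compare LCOE to grid price:
  LCOE = $0.0515/kWh, Grid price = $0.1936/kWh
  Ratio = LCOE / grid_price = 0.0515 / 0.1936 = 0.2660
  Grid parity achieved (ratio <= 1)? yes

0.2660


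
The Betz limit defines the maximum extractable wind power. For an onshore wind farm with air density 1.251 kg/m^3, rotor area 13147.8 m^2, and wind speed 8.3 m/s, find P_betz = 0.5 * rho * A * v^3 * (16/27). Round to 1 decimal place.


The Betz coefficient Cp_max = 16/27 = 0.5926
v^3 = 8.3^3 = 571.787
P_betz = 0.5 * rho * A * v^3 * Cp_max
P_betz = 0.5 * 1.251 * 13147.8 * 571.787 * 0.5926
P_betz = 2786576.0 W

2786576.0


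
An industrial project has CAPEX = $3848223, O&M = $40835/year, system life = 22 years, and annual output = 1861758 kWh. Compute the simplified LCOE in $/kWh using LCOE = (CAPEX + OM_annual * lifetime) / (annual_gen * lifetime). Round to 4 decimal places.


Total cost = CAPEX + OM * lifetime = 3848223 + 40835 * 22 = 3848223 + 898370 = 4746593
Total generation = annual * lifetime = 1861758 * 22 = 40958676 kWh
LCOE = 4746593 / 40958676
LCOE = 0.1159 $/kWh

0.1159


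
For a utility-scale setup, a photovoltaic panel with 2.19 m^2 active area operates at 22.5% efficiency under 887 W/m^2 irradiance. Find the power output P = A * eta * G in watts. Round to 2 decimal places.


Use the solar power formula P = A * eta * G.
Given: A = 2.19 m^2, eta = 0.225, G = 887 W/m^2
P = 2.19 * 0.225 * 887
P = 437.07 W

437.07


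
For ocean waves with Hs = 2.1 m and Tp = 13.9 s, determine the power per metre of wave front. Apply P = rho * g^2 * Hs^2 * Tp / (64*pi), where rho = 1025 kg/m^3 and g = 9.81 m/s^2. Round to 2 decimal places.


Apply wave power formula:
  g^2 = 9.81^2 = 96.2361
  Hs^2 = 2.1^2 = 4.41
  Numerator = rho * g^2 * Hs^2 * Tp = 1025 * 96.2361 * 4.41 * 13.9 = 6046656.11
  Denominator = 64 * pi = 201.0619
  P = 6046656.11 / 201.0619 = 30073.60 W/m

30073.60


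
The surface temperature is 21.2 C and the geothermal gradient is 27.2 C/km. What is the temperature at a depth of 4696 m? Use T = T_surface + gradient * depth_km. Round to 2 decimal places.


Convert depth to km: 4696 / 1000 = 4.696 km
Temperature increase = gradient * depth_km = 27.2 * 4.696 = 127.73 C
Temperature at depth = T_surface + delta_T = 21.2 + 127.73
T = 148.93 C

148.93


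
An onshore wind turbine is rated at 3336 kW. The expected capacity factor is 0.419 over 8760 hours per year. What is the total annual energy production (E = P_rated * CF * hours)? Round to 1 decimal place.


Annual energy = rated_kW * capacity_factor * hours_per_year
Given: P_rated = 3336 kW, CF = 0.419, hours = 8760
E = 3336 * 0.419 * 8760
E = 12244587.8 kWh

12244587.8


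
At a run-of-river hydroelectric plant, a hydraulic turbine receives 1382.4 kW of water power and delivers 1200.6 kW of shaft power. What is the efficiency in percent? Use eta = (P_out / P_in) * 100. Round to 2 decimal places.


Turbine efficiency = (output power / input power) * 100
eta = (1200.6 / 1382.4) * 100
eta = 86.85%

86.85


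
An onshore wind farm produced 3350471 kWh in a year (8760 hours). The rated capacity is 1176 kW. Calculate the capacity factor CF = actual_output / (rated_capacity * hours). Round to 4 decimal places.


Capacity factor = actual output / maximum possible output
Maximum possible = rated * hours = 1176 * 8760 = 10301760 kWh
CF = 3350471 / 10301760
CF = 0.3252

0.3252


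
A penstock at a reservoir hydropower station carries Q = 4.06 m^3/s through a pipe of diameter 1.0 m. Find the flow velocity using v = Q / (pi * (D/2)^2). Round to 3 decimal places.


Compute pipe cross-sectional area:
  A = pi * (D/2)^2 = pi * (1.0/2)^2 = 0.7854 m^2
Calculate velocity:
  v = Q / A = 4.06 / 0.7854
  v = 5.169 m/s

5.169


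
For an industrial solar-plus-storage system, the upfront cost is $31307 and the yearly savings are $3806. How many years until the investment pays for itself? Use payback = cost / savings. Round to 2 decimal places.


Simple payback period = initial cost / annual savings
Payback = 31307 / 3806
Payback = 8.23 years

8.23


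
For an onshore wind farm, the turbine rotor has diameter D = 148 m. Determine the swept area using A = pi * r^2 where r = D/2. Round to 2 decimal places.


Compute the rotor radius:
  r = D / 2 = 148 / 2 = 74.0 m
Calculate swept area:
  A = pi * r^2 = pi * 74.0^2
  A = 17203.36 m^2

17203.36


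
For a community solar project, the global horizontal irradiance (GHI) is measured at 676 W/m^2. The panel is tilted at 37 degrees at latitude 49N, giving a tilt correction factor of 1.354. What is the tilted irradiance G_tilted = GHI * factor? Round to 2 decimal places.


Identify the given values:
  GHI = 676 W/m^2, tilt correction factor = 1.354
Apply the formula G_tilted = GHI * factor:
  G_tilted = 676 * 1.354
  G_tilted = 915.30 W/m^2

915.30


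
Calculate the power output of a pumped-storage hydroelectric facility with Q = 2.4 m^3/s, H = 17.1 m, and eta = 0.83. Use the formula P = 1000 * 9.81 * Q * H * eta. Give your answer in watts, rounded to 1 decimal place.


Apply the hydropower formula P = rho * g * Q * H * eta
rho * g = 1000 * 9.81 = 9810.0
P = 9810.0 * 2.4 * 17.1 * 0.83
P = 334160.0 W

334160.0


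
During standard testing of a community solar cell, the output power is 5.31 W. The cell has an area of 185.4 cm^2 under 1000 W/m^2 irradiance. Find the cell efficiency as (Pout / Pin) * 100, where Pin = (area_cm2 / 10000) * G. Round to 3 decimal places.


First compute the input power:
  Pin = area_cm2 / 10000 * G = 185.4 / 10000 * 1000 = 18.54 W
Then compute efficiency:
  Efficiency = (Pout / Pin) * 100 = (5.31 / 18.54) * 100
  Efficiency = 28.641%

28.641


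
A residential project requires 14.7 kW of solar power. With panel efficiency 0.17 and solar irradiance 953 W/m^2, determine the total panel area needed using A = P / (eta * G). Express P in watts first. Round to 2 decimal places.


Convert target power to watts: P = 14.7 * 1000 = 14700.0 W
Compute denominator: eta * G = 0.17 * 953 = 162.01
Required area A = P / (eta * G) = 14700.0 / 162.01
A = 90.74 m^2

90.74


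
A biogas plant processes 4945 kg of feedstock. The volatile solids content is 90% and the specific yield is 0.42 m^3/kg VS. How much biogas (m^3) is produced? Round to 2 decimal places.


Compute volatile solids:
  VS = mass * VS_fraction = 4945 * 0.9 = 4450.5 kg
Calculate biogas volume:
  Biogas = VS * specific_yield = 4450.5 * 0.42
  Biogas = 1869.21 m^3

1869.21


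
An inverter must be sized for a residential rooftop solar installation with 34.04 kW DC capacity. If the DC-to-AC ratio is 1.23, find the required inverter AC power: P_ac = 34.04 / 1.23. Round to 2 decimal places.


The inverter AC capacity is determined by the DC/AC ratio.
Given: P_dc = 34.04 kW, DC/AC ratio = 1.23
P_ac = P_dc / ratio = 34.04 / 1.23
P_ac = 27.67 kW

27.67


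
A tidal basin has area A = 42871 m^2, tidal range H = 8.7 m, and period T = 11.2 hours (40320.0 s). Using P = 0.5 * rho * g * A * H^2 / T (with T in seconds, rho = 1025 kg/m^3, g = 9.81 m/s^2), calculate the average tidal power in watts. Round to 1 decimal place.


Convert period to seconds: T = 11.2 * 3600 = 40320.0 s
H^2 = 8.7^2 = 75.69
P = 0.5 * rho * g * A * H^2 / T
P = 0.5 * 1025 * 9.81 * 42871 * 75.69 / 40320.0
P = 404617.3 W

404617.3


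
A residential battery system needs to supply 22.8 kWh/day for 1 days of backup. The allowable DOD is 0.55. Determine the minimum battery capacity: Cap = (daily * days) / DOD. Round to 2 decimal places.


Total energy needed = daily * days = 22.8 * 1 = 22.8 kWh
Account for depth of discharge:
  Cap = total_energy / DOD = 22.8 / 0.55
  Cap = 41.45 kWh

41.45


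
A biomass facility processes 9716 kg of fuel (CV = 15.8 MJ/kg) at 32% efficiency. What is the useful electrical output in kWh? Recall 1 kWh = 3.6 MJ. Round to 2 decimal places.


Total energy = mass * CV = 9716 * 15.8 = 153512.8 MJ
Useful energy = total * eta = 153512.8 * 0.32 = 49124.1 MJ
Convert to kWh: 49124.1 / 3.6
Useful energy = 13645.58 kWh

13645.58


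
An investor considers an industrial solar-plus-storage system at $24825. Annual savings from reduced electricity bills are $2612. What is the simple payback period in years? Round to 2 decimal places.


Simple payback period = initial cost / annual savings
Payback = 24825 / 2612
Payback = 9.50 years

9.50


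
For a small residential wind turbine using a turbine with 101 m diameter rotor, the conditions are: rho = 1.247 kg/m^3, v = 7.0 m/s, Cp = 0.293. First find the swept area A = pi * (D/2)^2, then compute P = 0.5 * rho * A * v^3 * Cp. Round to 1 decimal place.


Step 1 -- Compute swept area:
  A = pi * (D/2)^2 = pi * (101/2)^2 = 8011.85 m^2
Step 2 -- Apply wind power equation:
  P = 0.5 * rho * A * v^3 * Cp
  v^3 = 7.0^3 = 343.0
  P = 0.5 * 1.247 * 8011.85 * 343.0 * 0.293
  P = 502031.3 W

502031.3


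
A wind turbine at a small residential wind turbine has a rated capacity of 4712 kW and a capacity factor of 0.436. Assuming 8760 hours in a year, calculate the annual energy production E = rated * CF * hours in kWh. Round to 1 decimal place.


Annual energy = rated_kW * capacity_factor * hours_per_year
Given: P_rated = 4712 kW, CF = 0.436, hours = 8760
E = 4712 * 0.436 * 8760
E = 17996824.3 kWh

17996824.3


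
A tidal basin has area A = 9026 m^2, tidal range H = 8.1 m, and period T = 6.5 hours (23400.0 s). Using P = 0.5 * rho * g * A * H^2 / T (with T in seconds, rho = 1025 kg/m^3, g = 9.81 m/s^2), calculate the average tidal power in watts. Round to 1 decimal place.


Convert period to seconds: T = 6.5 * 3600 = 23400.0 s
H^2 = 8.1^2 = 65.61
P = 0.5 * rho * g * A * H^2 / T
P = 0.5 * 1025 * 9.81 * 9026 * 65.61 / 23400.0
P = 127236.7 W

127236.7


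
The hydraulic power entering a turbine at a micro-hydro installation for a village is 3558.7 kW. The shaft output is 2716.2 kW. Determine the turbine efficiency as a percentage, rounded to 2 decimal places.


Turbine efficiency = (output power / input power) * 100
eta = (2716.2 / 3558.7) * 100
eta = 76.33%

76.33


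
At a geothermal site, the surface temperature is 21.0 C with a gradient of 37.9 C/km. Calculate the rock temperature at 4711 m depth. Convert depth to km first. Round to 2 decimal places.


Convert depth to km: 4711 / 1000 = 4.711 km
Temperature increase = gradient * depth_km = 37.9 * 4.711 = 178.55 C
Temperature at depth = T_surface + delta_T = 21.0 + 178.55
T = 199.55 C

199.55


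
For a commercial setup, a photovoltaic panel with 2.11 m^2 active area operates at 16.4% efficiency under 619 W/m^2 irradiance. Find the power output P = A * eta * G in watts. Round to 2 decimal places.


Use the solar power formula P = A * eta * G.
Given: A = 2.11 m^2, eta = 0.164, G = 619 W/m^2
P = 2.11 * 0.164 * 619
P = 214.20 W

214.20


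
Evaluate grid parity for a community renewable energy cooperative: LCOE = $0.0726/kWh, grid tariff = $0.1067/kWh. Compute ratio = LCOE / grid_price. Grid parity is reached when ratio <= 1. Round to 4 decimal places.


Compare LCOE to grid price:
  LCOE = $0.0726/kWh, Grid price = $0.1067/kWh
  Ratio = LCOE / grid_price = 0.0726 / 0.1067 = 0.6804
  Grid parity achieved (ratio <= 1)? yes

0.6804


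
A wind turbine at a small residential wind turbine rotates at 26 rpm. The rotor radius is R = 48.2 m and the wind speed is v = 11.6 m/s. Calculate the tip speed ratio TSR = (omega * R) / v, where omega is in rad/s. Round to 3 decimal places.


Convert rotational speed to rad/s:
  omega = 26 * 2 * pi / 60 = 2.7227 rad/s
Compute tip speed:
  v_tip = omega * R = 2.7227 * 48.2 = 131.235 m/s
Tip speed ratio:
  TSR = v_tip / v_wind = 131.235 / 11.6 = 11.313

11.313


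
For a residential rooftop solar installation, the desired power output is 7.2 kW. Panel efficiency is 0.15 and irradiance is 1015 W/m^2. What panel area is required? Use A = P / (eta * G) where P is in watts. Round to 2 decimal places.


Convert target power to watts: P = 7.2 * 1000 = 7200.0 W
Compute denominator: eta * G = 0.15 * 1015 = 152.25
Required area A = P / (eta * G) = 7200.0 / 152.25
A = 47.29 m^2

47.29


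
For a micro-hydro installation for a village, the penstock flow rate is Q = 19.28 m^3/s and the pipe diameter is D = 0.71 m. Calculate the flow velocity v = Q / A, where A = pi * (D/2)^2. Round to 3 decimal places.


Compute pipe cross-sectional area:
  A = pi * (D/2)^2 = pi * (0.71/2)^2 = 0.3959 m^2
Calculate velocity:
  v = Q / A = 19.28 / 0.3959
  v = 48.697 m/s

48.697


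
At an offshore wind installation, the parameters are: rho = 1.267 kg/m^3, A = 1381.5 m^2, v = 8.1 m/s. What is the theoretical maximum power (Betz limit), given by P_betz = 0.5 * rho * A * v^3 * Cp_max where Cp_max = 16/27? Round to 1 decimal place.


The Betz coefficient Cp_max = 16/27 = 0.5926
v^3 = 8.1^3 = 531.441
P_betz = 0.5 * rho * A * v^3 * Cp_max
P_betz = 0.5 * 1.267 * 1381.5 * 531.441 * 0.5926
P_betz = 275618.8 W

275618.8


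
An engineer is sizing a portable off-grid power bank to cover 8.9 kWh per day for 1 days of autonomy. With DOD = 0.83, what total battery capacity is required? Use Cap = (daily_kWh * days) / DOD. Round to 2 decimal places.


Total energy needed = daily * days = 8.9 * 1 = 8.9 kWh
Account for depth of discharge:
  Cap = total_energy / DOD = 8.9 / 0.83
  Cap = 10.72 kWh

10.72


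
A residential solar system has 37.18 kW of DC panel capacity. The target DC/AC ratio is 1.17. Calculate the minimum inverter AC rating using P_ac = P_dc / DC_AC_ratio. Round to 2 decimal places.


The inverter AC capacity is determined by the DC/AC ratio.
Given: P_dc = 37.18 kW, DC/AC ratio = 1.17
P_ac = P_dc / ratio = 37.18 / 1.17
P_ac = 31.78 kW

31.78


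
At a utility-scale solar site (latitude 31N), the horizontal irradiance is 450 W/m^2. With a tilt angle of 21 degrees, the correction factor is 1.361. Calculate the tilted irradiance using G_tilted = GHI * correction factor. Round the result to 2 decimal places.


Identify the given values:
  GHI = 450 W/m^2, tilt correction factor = 1.361
Apply the formula G_tilted = GHI * factor:
  G_tilted = 450 * 1.361
  G_tilted = 612.45 W/m^2

612.45


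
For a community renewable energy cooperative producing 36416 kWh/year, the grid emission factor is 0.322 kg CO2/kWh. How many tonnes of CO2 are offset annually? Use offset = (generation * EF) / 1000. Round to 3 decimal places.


CO2 offset in kg = generation * emission_factor
CO2 offset = 36416 * 0.322 = 11725.95 kg
Convert to tonnes:
  CO2 offset = 11725.95 / 1000 = 11.726 tonnes

11.726


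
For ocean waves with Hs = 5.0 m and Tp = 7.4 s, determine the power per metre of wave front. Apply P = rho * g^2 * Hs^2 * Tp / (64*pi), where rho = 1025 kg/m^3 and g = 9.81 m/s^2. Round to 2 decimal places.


Apply wave power formula:
  g^2 = 9.81^2 = 96.2361
  Hs^2 = 5.0^2 = 25.0
  Numerator = rho * g^2 * Hs^2 * Tp = 1025 * 96.2361 * 25.0 * 7.4 = 18248770.46
  Denominator = 64 * pi = 201.0619
  P = 18248770.46 / 201.0619 = 90761.94 W/m

90761.94


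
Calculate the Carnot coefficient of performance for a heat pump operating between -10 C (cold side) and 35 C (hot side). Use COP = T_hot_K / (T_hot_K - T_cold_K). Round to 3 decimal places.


Convert to Kelvin:
  T_hot = 35 + 273.15 = 308.15 K
  T_cold = -10 + 273.15 = 263.15 K
Apply Carnot COP formula:
  COP = T_hot_K / (T_hot_K - T_cold_K) = 308.15 / 45.0
  COP = 6.848

6.848


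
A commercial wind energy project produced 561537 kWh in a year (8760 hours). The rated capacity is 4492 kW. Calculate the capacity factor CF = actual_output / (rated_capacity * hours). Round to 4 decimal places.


Capacity factor = actual output / maximum possible output
Maximum possible = rated * hours = 4492 * 8760 = 39349920 kWh
CF = 561537 / 39349920
CF = 0.0143

0.0143


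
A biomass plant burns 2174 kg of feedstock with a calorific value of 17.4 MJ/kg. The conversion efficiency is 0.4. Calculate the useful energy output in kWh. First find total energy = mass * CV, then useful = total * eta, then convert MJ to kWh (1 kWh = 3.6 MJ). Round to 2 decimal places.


Total energy = mass * CV = 2174 * 17.4 = 37827.6 MJ
Useful energy = total * eta = 37827.6 * 0.4 = 15131.04 MJ
Convert to kWh: 15131.04 / 3.6
Useful energy = 4203.07 kWh

4203.07


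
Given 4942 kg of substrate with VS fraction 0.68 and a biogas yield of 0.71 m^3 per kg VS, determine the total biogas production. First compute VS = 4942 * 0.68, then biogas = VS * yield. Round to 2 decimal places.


Compute volatile solids:
  VS = mass * VS_fraction = 4942 * 0.68 = 3360.56 kg
Calculate biogas volume:
  Biogas = VS * specific_yield = 3360.56 * 0.71
  Biogas = 2386.00 m^3

2386.00


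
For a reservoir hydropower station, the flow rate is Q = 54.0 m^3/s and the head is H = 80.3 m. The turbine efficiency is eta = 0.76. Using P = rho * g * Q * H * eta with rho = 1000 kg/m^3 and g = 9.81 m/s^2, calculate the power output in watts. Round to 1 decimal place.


Apply the hydropower formula P = rho * g * Q * H * eta
rho * g = 1000 * 9.81 = 9810.0
P = 9810.0 * 54.0 * 80.3 * 0.76
P = 32328972.7 W

32328972.7


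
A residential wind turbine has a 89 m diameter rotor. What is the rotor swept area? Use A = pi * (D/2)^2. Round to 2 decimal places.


Compute the rotor radius:
  r = D / 2 = 89 / 2 = 44.5 m
Calculate swept area:
  A = pi * r^2 = pi * 44.5^2
  A = 6221.14 m^2

6221.14


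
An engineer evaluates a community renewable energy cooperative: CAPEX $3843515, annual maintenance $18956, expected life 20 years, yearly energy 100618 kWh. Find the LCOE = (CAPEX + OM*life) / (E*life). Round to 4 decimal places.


Total cost = CAPEX + OM * lifetime = 3843515 + 18956 * 20 = 3843515 + 379120 = 4222635
Total generation = annual * lifetime = 100618 * 20 = 2012360 kWh
LCOE = 4222635 / 2012360
LCOE = 2.0983 $/kWh

2.0983


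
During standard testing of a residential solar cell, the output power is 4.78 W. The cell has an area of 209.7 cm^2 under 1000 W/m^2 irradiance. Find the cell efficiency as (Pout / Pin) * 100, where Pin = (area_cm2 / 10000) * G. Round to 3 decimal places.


First compute the input power:
  Pin = area_cm2 / 10000 * G = 209.7 / 10000 * 1000 = 20.97 W
Then compute efficiency:
  Efficiency = (Pout / Pin) * 100 = (4.78 / 20.97) * 100
  Efficiency = 22.794%

22.794


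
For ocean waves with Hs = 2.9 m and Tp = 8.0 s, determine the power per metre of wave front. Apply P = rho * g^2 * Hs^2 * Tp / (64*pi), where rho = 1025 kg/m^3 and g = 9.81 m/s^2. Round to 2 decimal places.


Apply wave power formula:
  g^2 = 9.81^2 = 96.2361
  Hs^2 = 2.9^2 = 8.41
  Numerator = rho * g^2 * Hs^2 * Tp = 1025 * 96.2361 * 8.41 * 8.0 = 6636633.93
  Denominator = 64 * pi = 201.0619
  P = 6636633.93 / 201.0619 = 33007.91 W/m

33007.91


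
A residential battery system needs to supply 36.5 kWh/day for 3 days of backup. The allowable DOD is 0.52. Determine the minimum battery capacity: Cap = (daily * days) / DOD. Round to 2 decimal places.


Total energy needed = daily * days = 36.5 * 3 = 109.5 kWh
Account for depth of discharge:
  Cap = total_energy / DOD = 109.5 / 0.52
  Cap = 210.58 kWh

210.58


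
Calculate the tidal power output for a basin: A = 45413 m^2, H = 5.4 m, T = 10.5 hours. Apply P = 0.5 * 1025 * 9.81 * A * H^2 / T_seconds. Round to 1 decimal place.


Convert period to seconds: T = 10.5 * 3600 = 37800.0 s
H^2 = 5.4^2 = 29.16
P = 0.5 * rho * g * A * H^2 / T
P = 0.5 * 1025 * 9.81 * 45413 * 29.16 / 37800.0
P = 176132.2 W

176132.2


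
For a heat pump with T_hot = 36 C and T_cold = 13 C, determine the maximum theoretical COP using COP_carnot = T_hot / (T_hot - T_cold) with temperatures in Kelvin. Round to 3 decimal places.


Convert to Kelvin:
  T_hot = 36 + 273.15 = 309.15 K
  T_cold = 13 + 273.15 = 286.15 K
Apply Carnot COP formula:
  COP = T_hot_K / (T_hot_K - T_cold_K) = 309.15 / 23.0
  COP = 13.441

13.441


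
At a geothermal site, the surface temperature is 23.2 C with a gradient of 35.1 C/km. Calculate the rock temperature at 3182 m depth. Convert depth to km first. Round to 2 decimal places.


Convert depth to km: 3182 / 1000 = 3.182 km
Temperature increase = gradient * depth_km = 35.1 * 3.182 = 111.69 C
Temperature at depth = T_surface + delta_T = 23.2 + 111.69
T = 134.89 C

134.89


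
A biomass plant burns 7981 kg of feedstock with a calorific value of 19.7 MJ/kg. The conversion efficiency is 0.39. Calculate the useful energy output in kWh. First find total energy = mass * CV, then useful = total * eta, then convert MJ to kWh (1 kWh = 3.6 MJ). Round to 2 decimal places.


Total energy = mass * CV = 7981 * 19.7 = 157225.7 MJ
Useful energy = total * eta = 157225.7 * 0.39 = 61318.02 MJ
Convert to kWh: 61318.02 / 3.6
Useful energy = 17032.78 kWh

17032.78


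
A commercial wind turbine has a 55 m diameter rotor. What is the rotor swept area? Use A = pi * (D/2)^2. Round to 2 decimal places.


Compute the rotor radius:
  r = D / 2 = 55 / 2 = 27.5 m
Calculate swept area:
  A = pi * r^2 = pi * 27.5^2
  A = 2375.83 m^2

2375.83


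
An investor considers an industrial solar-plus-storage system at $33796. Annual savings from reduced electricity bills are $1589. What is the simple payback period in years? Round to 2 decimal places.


Simple payback period = initial cost / annual savings
Payback = 33796 / 1589
Payback = 21.27 years

21.27


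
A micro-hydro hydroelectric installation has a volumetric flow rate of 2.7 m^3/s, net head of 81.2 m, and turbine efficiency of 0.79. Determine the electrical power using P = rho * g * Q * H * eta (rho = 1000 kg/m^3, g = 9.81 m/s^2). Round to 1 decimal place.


Apply the hydropower formula P = rho * g * Q * H * eta
rho * g = 1000 * 9.81 = 9810.0
P = 9810.0 * 2.7 * 81.2 * 0.79
P = 1699088.1 W

1699088.1


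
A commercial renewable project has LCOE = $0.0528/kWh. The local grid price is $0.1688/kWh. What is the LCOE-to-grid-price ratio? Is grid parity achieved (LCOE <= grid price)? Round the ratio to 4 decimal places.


Compare LCOE to grid price:
  LCOE = $0.0528/kWh, Grid price = $0.1688/kWh
  Ratio = LCOE / grid_price = 0.0528 / 0.1688 = 0.3128
  Grid parity achieved (ratio <= 1)? yes

0.3128


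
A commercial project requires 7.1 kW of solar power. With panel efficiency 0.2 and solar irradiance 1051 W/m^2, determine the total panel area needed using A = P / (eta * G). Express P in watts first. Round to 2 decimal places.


Convert target power to watts: P = 7.1 * 1000 = 7100.0 W
Compute denominator: eta * G = 0.2 * 1051 = 210.2
Required area A = P / (eta * G) = 7100.0 / 210.2
A = 33.78 m^2

33.78


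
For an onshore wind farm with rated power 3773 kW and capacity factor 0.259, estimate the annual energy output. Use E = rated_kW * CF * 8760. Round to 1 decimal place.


Annual energy = rated_kW * capacity_factor * hours_per_year
Given: P_rated = 3773 kW, CF = 0.259, hours = 8760
E = 3773 * 0.259 * 8760
E = 8560333.3 kWh

8560333.3
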